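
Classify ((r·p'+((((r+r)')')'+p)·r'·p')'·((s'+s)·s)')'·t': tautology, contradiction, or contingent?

contingent

((r·p'+((((r+r)')')'+p)·r'·p')'·((s'+s)·s)')'·t'
= ((r·p'+((r+r)'+p)·r'·p')'·((s'+s)·s)')'·t'   [double negation]
= ((r·p'+((r+r)'+p)·r'·p')'·s')'·t'   [complement / identity]
= ((r·p'+(r'+p)·r'·p')'·s')'·t'   [idempotence]
= ((r·p'+r'·p')'·s')'·t'   [absorption]
= ((p')'·s')'·t'   [distribution]
= (p'+s)·t'   [De Morgan]
This depends on p, s, t, so it is not a constant.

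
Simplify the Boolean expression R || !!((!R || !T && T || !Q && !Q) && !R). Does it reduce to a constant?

true

R || !!((!R || !T && T || !Q && !Q) && !R)
= R || (!R || !T && T || !Q && !Q) && !R   (double negation)
= R || (!R || !T && T || !Q) && !R   (idempotence)
= R || (!R || !Q) && !R   (complement / identity)
= R || !R   (absorption)
= true   (complement)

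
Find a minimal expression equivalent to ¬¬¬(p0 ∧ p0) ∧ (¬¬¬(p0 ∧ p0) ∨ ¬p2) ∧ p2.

¬¬¬(p0 ∧ p0) ∧ (¬¬¬(p0 ∧ p0) ∨ ¬p2) ∧ p2
= ¬¬¬(p0 ∧ p0) ∧ p2   — absorption
= ¬(p0 ∧ p0) ∧ p2   — double negation
= ¬p0 ∧ p2   — idempotence

¬p0 ∧ p2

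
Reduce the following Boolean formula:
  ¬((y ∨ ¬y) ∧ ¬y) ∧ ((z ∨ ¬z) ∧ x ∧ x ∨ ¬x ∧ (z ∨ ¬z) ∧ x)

y ∧ x

¬((y ∨ ¬y) ∧ ¬y) ∧ ((z ∨ ¬z) ∧ x ∧ x ∨ ¬x ∧ (z ∨ ¬z) ∧ x)
= ¬((y ∨ ¬y) ∧ ¬y) ∧ (z ∨ ¬z) ∧ x   — distribution
= ¬¬y ∧ (z ∨ ¬z) ∧ x   — complement / identity
= y ∧ (z ∨ ¬z) ∧ x   — double negation
= y ∧ x   — complement / identity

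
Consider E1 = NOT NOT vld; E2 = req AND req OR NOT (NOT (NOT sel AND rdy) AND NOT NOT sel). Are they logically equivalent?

E1: NOT NOT vld
    = vld   — double negation
E2: req AND req OR NOT (NOT (NOT sel AND rdy) AND NOT NOT sel)
    = req AND req OR NOT sel AND rdy OR NOT sel   — De Morgan
    = req OR NOT sel AND rdy OR NOT sel   — idempotence
    = req OR NOT sel   — absorption
These differ: at rdy=0, req=1, sel=0, vld=0, E1 = 0 but E2 = 1.

No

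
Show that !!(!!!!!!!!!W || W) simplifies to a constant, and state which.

!!(!!!!!!!!!W || W)
= !!(!!!!!!!W || W)
= !!!!!!!W || W
= !!!!!W || W
= !!!W || W
= !W || W
= true

true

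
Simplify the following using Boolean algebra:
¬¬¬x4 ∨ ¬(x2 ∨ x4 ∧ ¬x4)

¬¬¬x4 ∨ ¬(x2 ∨ x4 ∧ ¬x4)
= ¬¬¬x4 ∨ ¬x2   [complement / identity]
= ¬x4 ∨ ¬x2   [double negation]

¬x4 ∨ ¬x2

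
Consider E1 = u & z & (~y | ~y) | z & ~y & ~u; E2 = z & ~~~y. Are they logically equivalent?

Yes

E1: u & z & (~y | ~y) | z & ~y & ~u
    = u & z & ~y | z & ~y & ~u
    = z & ~y
E2: z & ~~~y
    = z & ~y
Both reduce to z & ~y, so they are equivalent.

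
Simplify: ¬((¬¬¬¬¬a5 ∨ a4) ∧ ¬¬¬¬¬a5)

¬((¬¬¬¬¬a5 ∨ a4) ∧ ¬¬¬¬¬a5)
= ¬¬¬¬¬¬a5
= ¬¬¬¬a5
= ¬¬a5
= a5

a5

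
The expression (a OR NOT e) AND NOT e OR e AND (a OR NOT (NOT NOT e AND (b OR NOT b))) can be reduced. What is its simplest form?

a OR NOT e

(a OR NOT e) AND NOT e OR e AND (a OR NOT (NOT NOT e AND (b OR NOT b)))
= (a OR NOT e) AND NOT e OR e AND (a OR NOT (e AND (b OR NOT b)))   — double negation
= (a OR NOT e) AND NOT e OR e AND (a OR NOT e)   — complement / identity
= a OR NOT e   — distribution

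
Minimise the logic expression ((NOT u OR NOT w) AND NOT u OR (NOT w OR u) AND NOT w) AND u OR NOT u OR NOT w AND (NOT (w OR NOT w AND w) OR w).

NOT u OR NOT w

((NOT u OR NOT w) AND NOT u OR (NOT w OR u) AND NOT w) AND u OR NOT u OR NOT w AND (NOT (w OR NOT w AND w) OR w)
= (NOT u OR (NOT w OR u) AND NOT w) AND u OR NOT u OR NOT w AND (NOT (w OR NOT w AND w) OR w)   [absorption]
= (NOT u OR (NOT w OR u) AND NOT w) AND u OR NOT u OR NOT w AND (NOT w OR w)   [complement / identity]
= (NOT u OR NOT w) AND u OR NOT u OR NOT w AND (NOT w OR w)   [absorption]
= (NOT u OR NOT w) AND u OR NOT u OR NOT w   [complement / identity]
= NOT u OR NOT w   [absorption]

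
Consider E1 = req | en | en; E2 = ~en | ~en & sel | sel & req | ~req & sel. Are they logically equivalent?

No

E1: req | en | en
    = req | en   [idempotence]
E2: ~en | ~en & sel | sel & req | ~req & sel
    = ~en | ~en & sel | sel   [distribution]
    = ~en | sel   [absorption]
These differ: at en=0, req=0, sel=0, E1 = 0 but E2 = 1.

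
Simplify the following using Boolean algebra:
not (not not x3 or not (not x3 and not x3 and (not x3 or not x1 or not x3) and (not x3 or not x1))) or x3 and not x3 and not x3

not (not not x3 or not (not x3 and not x3 and (not x3 or not x1 or not x3) and (not x3 or not x1))) or x3 and not x3 and not x3
= not (not not x3 or not (not x3 and not x3 and (not x3 or not x1))) or x3 and not x3 and not x3
= not (not not x3 or not (not x3 and not x3)) or x3 and not x3 and not x3
= not x3 and not x3 and not x3 or x3 and not x3 and not x3
= not x3 and not x3
= not x3

not x3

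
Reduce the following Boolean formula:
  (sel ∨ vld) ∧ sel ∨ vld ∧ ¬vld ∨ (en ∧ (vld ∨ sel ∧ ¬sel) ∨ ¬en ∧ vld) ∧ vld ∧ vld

(sel ∨ vld) ∧ sel ∨ vld ∧ ¬vld ∨ (en ∧ (vld ∨ sel ∧ ¬sel) ∨ ¬en ∧ vld) ∧ vld ∧ vld
= sel ∨ vld ∧ ¬vld ∨ (en ∧ (vld ∨ sel ∧ ¬sel) ∨ ¬en ∧ vld) ∧ vld ∧ vld
= sel ∨ vld ∧ ¬vld ∨ (en ∧ vld ∨ ¬en ∧ vld) ∧ vld ∧ vld
= sel ∨ vld ∧ ¬vld ∨ vld ∧ vld ∧ vld
= sel ∨ vld ∧ ¬vld ∨ vld ∧ vld
= sel ∨ vld

sel ∨ vld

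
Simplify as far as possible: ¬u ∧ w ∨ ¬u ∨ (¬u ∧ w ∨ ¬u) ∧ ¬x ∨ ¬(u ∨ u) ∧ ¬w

¬u

¬u ∧ w ∨ ¬u ∨ (¬u ∧ w ∨ ¬u) ∧ ¬x ∨ ¬(u ∨ u) ∧ ¬w
= ¬u ∧ w ∨ ¬u ∨ (¬u ∧ w ∨ ¬u) ∧ ¬x ∨ ¬u ∧ ¬w
= ¬u ∧ w ∨ ¬u ∨ ¬u ∧ ¬w
= ¬u ∨ ¬u ∧ ¬w
= ¬u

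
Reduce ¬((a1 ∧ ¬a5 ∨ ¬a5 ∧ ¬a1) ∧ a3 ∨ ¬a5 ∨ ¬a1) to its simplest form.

a5 ∧ a1

¬((a1 ∧ ¬a5 ∨ ¬a5 ∧ ¬a1) ∧ a3 ∨ ¬a5 ∨ ¬a1)
= ¬(¬a5 ∧ a3 ∨ ¬a5 ∨ ¬a1)   — distribution
= ¬(¬a5 ∨ ¬a1)   — absorption
= a5 ∧ a1   — De Morgan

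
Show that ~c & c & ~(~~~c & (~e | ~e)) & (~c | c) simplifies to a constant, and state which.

~c & c & ~(~~~c & (~e | ~e)) & (~c | c)
= ~c & c & ~(~~~c & (~e | ~e))   (complement / identity)
= ~c & c & ~(~~~c & ~e)   (idempotence)
= ~c & c & (~~c | e)   (De Morgan)
= ~c & c & (c | e)   (double negation)
= ~c & c   (absorption)
= 0   (complement)

0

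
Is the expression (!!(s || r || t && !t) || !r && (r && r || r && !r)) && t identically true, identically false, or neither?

neither

(!!(s || r || t && !t) || !r && (r && r || r && !r)) && t
= (!!(s || r || t && !t) || !r && r) && t
= (!!(s || r) || !r && r) && t
= !!(s || r) && t
= (s || r) && t
This depends on r, s, t, so it is not a constant.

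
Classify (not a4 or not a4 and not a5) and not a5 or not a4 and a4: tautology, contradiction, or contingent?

(not a4 or not a4 and not a5) and not a5 or not a4 and a4
= (not a4 or not a4 and not a5) and not a5   — complement / identity
= not a4 and not a5   — absorption
This depends on a4, a5, so it is not a constant.

contingent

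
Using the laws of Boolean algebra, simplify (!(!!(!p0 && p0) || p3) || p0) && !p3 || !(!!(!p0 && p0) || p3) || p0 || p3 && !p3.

(!(!!(!p0 && p0) || p3) || p0) && !p3 || !(!!(!p0 && p0) || p3) || p0 || p3 && !p3
= !(!!(!p0 && p0) || p3) || p0 || p3 && !p3   [absorption]
= !(!p0 && p0 || p3) || p0 || p3 && !p3   [double negation]
= !(!p0 && p0 || p3) || p0   [complement / identity]
= !p3 || p0   [complement / identity]

!p3 || p0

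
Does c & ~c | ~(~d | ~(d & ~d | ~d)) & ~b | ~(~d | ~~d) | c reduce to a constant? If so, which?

no

c & ~c | ~(~d | ~(d & ~d | ~d)) & ~b | ~(~d | ~~d) | c
= c & ~c | ~(~d | ~~d) & ~b | ~(~d | ~~d) | c   — complement / identity
= c & ~c | ~(~d | ~~d) | c   — absorption
= c & ~c | d & ~d | c   — De Morgan
= c & ~c | c   — complement / identity
= c   — complement / identity
This depends on c, so it is not a constant.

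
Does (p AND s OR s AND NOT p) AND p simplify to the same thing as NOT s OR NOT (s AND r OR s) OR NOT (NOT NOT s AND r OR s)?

E1: (p AND s OR s AND NOT p) AND p
    = s AND p   — distribution
E2: NOT s OR NOT (s AND r OR s) OR NOT (NOT NOT s AND r OR s)
    = NOT s OR NOT (s AND r OR s) OR NOT (s AND r OR s)   — double negation
    = NOT s OR NOT (s AND r OR s)   — idempotence
    = NOT s OR NOT s   — absorption
    = NOT s   — idempotence
These differ: at p=1, r=0, s=0, E1 = 0 but E2 = 1.

No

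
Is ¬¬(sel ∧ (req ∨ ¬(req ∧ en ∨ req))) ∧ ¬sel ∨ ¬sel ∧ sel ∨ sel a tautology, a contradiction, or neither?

neither

¬¬(sel ∧ (req ∨ ¬(req ∧ en ∨ req))) ∧ ¬sel ∨ ¬sel ∧ sel ∨ sel
= ¬¬(sel ∧ (req ∨ ¬req)) ∧ ¬sel ∨ ¬sel ∧ sel ∨ sel   — absorption
= ¬¬sel ∧ ¬sel ∨ ¬sel ∧ sel ∨ sel   — complement / identity
= sel ∧ ¬sel ∨ ¬sel ∧ sel ∨ sel   — double negation
= sel ∧ ¬sel ∨ sel   — complement / identity
= sel   — complement / identity
This depends on sel, so it is not a constant.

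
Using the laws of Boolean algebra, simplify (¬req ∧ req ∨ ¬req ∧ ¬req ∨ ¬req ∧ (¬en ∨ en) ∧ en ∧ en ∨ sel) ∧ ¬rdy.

(¬req ∨ sel) ∧ ¬rdy

(¬req ∧ req ∨ ¬req ∧ ¬req ∨ ¬req ∧ (¬en ∨ en) ∧ en ∧ en ∨ sel) ∧ ¬rdy
= (¬req ∧ req ∨ ¬req ∧ ¬req ∨ ¬req ∧ (¬en ∨ en) ∧ en ∨ sel) ∧ ¬rdy
= (¬req ∨ ¬req ∧ (¬en ∨ en) ∧ en ∨ sel) ∧ ¬rdy
= (¬req ∨ ¬req ∧ en ∨ sel) ∧ ¬rdy
= (¬req ∨ sel) ∧ ¬rdy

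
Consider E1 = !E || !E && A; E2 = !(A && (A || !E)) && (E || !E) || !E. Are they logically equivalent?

No

E1: !E || !E && A
    = !E
E2: !(A && (A || !E)) && (E || !E) || !E
    = !A && (E || !E) || !E
    = !A || !E
These differ: at A=0, E=1, E1 = 0 but E2 = 1.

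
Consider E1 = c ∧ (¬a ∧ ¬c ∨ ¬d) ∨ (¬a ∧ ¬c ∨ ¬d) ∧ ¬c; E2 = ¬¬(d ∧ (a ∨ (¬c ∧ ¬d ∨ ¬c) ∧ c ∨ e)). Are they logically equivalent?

No

E1: c ∧ (¬a ∧ ¬c ∨ ¬d) ∨ (¬a ∧ ¬c ∨ ¬d) ∧ ¬c
    = ¬a ∧ ¬c ∨ ¬d   [distribution]
E2: ¬¬(d ∧ (a ∨ (¬c ∧ ¬d ∨ ¬c) ∧ c ∨ e))
    = d ∧ (a ∨ (¬c ∧ ¬d ∨ ¬c) ∧ c ∨ e)   [double negation]
    = d ∧ (a ∨ ¬c ∧ c ∨ e)   [absorption]
    = d ∧ (a ∨ e)   [complement / identity]
These differ: at a=1, c=0, d=0, e=1, E1 = 1 but E2 = 0.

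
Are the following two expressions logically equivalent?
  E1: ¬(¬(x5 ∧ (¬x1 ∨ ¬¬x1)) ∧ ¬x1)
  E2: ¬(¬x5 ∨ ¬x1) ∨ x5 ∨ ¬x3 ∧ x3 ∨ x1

E1: ¬(¬(x5 ∧ (¬x1 ∨ ¬¬x1)) ∧ ¬x1)
    = ¬(¬(x5 ∧ (¬x1 ∨ x1)) ∧ ¬x1)
    = ¬(¬x5 ∧ ¬x1)
    = x5 ∨ x1
E2: ¬(¬x5 ∨ ¬x1) ∨ x5 ∨ ¬x3 ∧ x3 ∨ x1
    = ¬(¬x5 ∨ ¬x1) ∨ x5 ∨ x1
    = x5 ∧ x1 ∨ x5 ∨ x1
    = x5 ∨ x1
Both reduce to x5 ∨ x1, so they are equivalent.

Yes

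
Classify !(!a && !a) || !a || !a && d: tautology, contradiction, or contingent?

tautology

!(!a && !a) || !a || !a && d
= a || a || !a || !a && d   (De Morgan)
= a || a || !a   (absorption)
= a || !a   (idempotence)
= true   (complement)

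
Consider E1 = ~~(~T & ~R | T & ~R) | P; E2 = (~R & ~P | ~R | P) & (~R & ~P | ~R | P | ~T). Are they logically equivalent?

E1: ~~(~T & ~R | T & ~R) | P
    = ~~~R | P   [distribution]
    = ~R | P   [double negation]
E2: (~R & ~P | ~R | P) & (~R & ~P | ~R | P | ~T)
    = ~R & ~P | ~R | P   [absorption]
    = ~R | P   [absorption]
Both reduce to ~R | P, so they are equivalent.

Yes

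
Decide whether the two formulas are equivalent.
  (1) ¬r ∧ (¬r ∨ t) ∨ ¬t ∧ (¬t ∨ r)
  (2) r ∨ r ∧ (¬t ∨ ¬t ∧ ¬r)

No

E1: ¬r ∧ (¬r ∨ t) ∨ ¬t ∧ (¬t ∨ r)
    = ¬r ∧ (¬r ∨ t) ∨ ¬t
    = ¬r ∨ ¬t
E2: r ∨ r ∧ (¬t ∨ ¬t ∧ ¬r)
    = r ∨ r ∧ ¬t
    = r
These differ: at r=0, t=1, E1 = 1 but E2 = 0.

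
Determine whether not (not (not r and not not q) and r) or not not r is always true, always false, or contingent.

always true

not (not (not r and not not q) and r) or not not r
= not (not (not r and not not q) and r) or r
= not ((r or not q) and r) or r
= not r or r
= True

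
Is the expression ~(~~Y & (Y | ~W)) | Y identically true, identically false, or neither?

identically true

~(~~Y & (Y | ~W)) | Y
= ~(Y & (Y | ~W)) | Y
= ~Y | Y
= 1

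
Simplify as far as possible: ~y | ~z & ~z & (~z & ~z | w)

~y | ~z & ~z & (~z & ~z | w)
= ~y | ~z & ~z   — absorption
= ~y | ~z   — idempotence

~y | ~z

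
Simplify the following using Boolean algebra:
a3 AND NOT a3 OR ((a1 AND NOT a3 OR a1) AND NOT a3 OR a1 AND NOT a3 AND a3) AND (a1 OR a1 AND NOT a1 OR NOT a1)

a1 AND NOT a3

a3 AND NOT a3 OR ((a1 AND NOT a3 OR a1) AND NOT a3 OR a1 AND NOT a3 AND a3) AND (a1 OR a1 AND NOT a1 OR NOT a1)
= a3 AND NOT a3 OR (a1 AND NOT a3 OR a1 AND NOT a3 AND a3) AND (a1 OR a1 AND NOT a1 OR NOT a1)   (absorption)
= a3 AND NOT a3 OR a1 AND NOT a3 AND (a1 OR a1 AND NOT a1 OR NOT a1)   (absorption)
= a3 AND NOT a3 OR a1 AND NOT a3 AND (a1 OR NOT a1)   (complement / identity)
= a1 AND NOT a3 AND (a1 OR NOT a1)   (complement / identity)
= a1 AND NOT a3   (complement / identity)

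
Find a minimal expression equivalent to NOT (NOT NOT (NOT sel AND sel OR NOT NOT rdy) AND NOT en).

NOT rdy OR en

NOT (NOT NOT (NOT sel AND sel OR NOT NOT rdy) AND NOT en)
= NOT (NOT sel AND sel OR NOT NOT rdy) OR en   [De Morgan]
= NOT NOT NOT rdy OR en   [complement / identity]
= NOT rdy OR en   [double negation]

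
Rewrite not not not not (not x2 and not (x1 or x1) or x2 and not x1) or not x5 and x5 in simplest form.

not x1

not not not not (not x2 and not (x1 or x1) or x2 and not x1) or not x5 and x5
= not not not not (not x2 and not (x1 or x1) or x2 and not x1)   (complement / identity)
= not not not not (not x2 and not x1 or x2 and not x1)   (idempotence)
= not not not not not x1   (distribution)
= not not not x1   (double negation)
= not x1   (double negation)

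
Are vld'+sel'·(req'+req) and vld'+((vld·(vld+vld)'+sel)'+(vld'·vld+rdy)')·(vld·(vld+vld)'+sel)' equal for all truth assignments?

E1: vld'+sel'·(req'+req)
    = vld'+sel'   [complement / identity]
E2: vld'+((vld·(vld+vld)'+sel)'+(vld'·vld+rdy)')·(vld·(vld+vld)'+sel)'
    = vld'+((vld·(vld+vld)'+sel)'+rdy')·(vld·(vld+vld)'+sel)'   [complement / identity]
    = vld'+(vld·(vld+vld)'+sel)'   [absorption]
    = vld'+(vld·vld'+sel)'   [idempotence]
    = vld'+sel'   [complement / identity]
Both reduce to vld'+sel', so they are equivalent.

Yes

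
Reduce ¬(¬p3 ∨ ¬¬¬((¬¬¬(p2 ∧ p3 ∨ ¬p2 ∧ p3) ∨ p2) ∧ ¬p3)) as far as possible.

¬(¬p3 ∨ ¬¬¬((¬¬¬(p2 ∧ p3 ∨ ¬p2 ∧ p3) ∨ p2) ∧ ¬p3))
= ¬(¬p3 ∨ ¬¬¬((¬¬¬p3 ∨ p2) ∧ ¬p3))   (distribution)
= ¬(¬p3 ∨ ¬((¬¬¬p3 ∨ p2) ∧ ¬p3))   (double negation)
= ¬(¬p3 ∨ ¬((¬p3 ∨ p2) ∧ ¬p3))   (double negation)
= p3 ∧ (¬p3 ∨ p2) ∧ ¬p3   (De Morgan)
= p3 ∧ ¬p3   (absorption)
= False   (complement)

False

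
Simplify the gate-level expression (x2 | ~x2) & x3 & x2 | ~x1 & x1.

x3 & x2

(x2 | ~x2) & x3 & x2 | ~x1 & x1
= x3 & x2 | ~x1 & x1
= x3 & x2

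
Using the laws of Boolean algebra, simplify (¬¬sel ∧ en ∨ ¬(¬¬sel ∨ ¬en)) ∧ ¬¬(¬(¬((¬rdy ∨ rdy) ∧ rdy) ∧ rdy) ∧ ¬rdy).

en ∧ ¬rdy

(¬¬sel ∧ en ∨ ¬(¬¬sel ∨ ¬en)) ∧ ¬¬(¬(¬((¬rdy ∨ rdy) ∧ rdy) ∧ rdy) ∧ ¬rdy)
= (¬¬sel ∧ en ∨ ¬(¬¬sel ∨ ¬en)) ∧ ¬¬(¬(¬rdy ∧ rdy) ∧ ¬rdy)   (complement / identity)
= (sel ∧ en ∨ ¬(¬¬sel ∨ ¬en)) ∧ ¬¬(¬(¬rdy ∧ rdy) ∧ ¬rdy)   (double negation)
= (sel ∧ en ∨ ¬(¬¬sel ∨ ¬en)) ∧ ¬(¬rdy ∧ rdy ∨ rdy)   (De Morgan)
= (sel ∧ en ∨ ¬(¬¬sel ∨ ¬en)) ∧ ¬rdy   (complement / identity)
= (sel ∧ en ∨ ¬sel ∧ en) ∧ ¬rdy   (De Morgan)
= en ∧ ¬rdy   (distribution)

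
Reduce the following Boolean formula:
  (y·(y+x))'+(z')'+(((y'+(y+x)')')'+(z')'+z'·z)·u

(y·(y+x))'+(z')'+(((y'+(y+x)')')'+(z')'+z'·z)·u
= (y·(y+x))'+(z')'+((y·(y+x))'+(z')'+z'·z)·u   [De Morgan]
= (y·(y+x))'+(z')'+((y·(y+x))'+(z')')·u   [complement / identity]
= (y·(y+x))'+(z')'   [absorption]
= y'+(z')'   [absorption]
= y'+z   [double negation]

y'+z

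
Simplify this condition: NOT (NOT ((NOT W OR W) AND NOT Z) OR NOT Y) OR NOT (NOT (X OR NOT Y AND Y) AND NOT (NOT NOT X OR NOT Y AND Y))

NOT (NOT ((NOT W OR W) AND NOT Z) OR NOT Y) OR NOT (NOT (X OR NOT Y AND Y) AND NOT (NOT NOT X OR NOT Y AND Y))
= NOT (NOT ((NOT W OR W) AND NOT Z) OR NOT Y) OR NOT (NOT (X OR NOT Y AND Y) AND NOT (X OR NOT Y AND Y))   — double negation
= (NOT W OR W) AND NOT Z AND Y OR NOT (NOT (X OR NOT Y AND Y) AND NOT (X OR NOT Y AND Y))   — De Morgan
= (NOT W OR W) AND NOT Z AND Y OR NOT NOT (X OR NOT Y AND Y)   — idempotence
= NOT Z AND Y OR NOT NOT (X OR NOT Y AND Y)   — complement / identity
= NOT Z AND Y OR NOT NOT X   — complement / identity
= NOT Z AND Y OR X   — double negation

NOT Z AND Y OR X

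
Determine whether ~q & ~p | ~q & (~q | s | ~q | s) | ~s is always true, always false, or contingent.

~q & ~p | ~q & (~q | s | ~q | s) | ~s
= ~q & ~p | ~q & (~q | s) | ~s   (idempotence)
= ~q & ~p | ~q | ~s   (absorption)
= ~q | ~s   (absorption)
This depends on q, s, so it is not a constant.

contingent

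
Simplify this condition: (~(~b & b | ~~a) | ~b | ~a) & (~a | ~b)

~a | ~b

(~(~b & b | ~~a) | ~b | ~a) & (~a | ~b)
= (~~~a | ~b | ~a) & (~a | ~b)   (complement / identity)
= (~a | ~b | ~a) & (~a | ~b)   (double negation)
= ~a | ~b   (absorption)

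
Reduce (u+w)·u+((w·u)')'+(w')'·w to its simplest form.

u+w

(u+w)·u+((w·u)')'+(w')'·w
= (u+w)·u+w·u+(w')'·w   — double negation
= (u+w)·u+w·u+w·w   — double negation
= (u+w)·u+(u+w)·w   — distribution
= (u+w)·(u+w)   — distribution
= u+w   — idempotence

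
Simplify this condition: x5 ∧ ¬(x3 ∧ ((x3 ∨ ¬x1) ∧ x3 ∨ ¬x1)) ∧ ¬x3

x5 ∧ ¬(x3 ∧ ((x3 ∨ ¬x1) ∧ x3 ∨ ¬x1)) ∧ ¬x3
= x5 ∧ ¬(x3 ∧ (x3 ∨ ¬x1)) ∧ ¬x3   (absorption)
= x5 ∧ ¬x3 ∧ ¬x3   (absorption)
= x5 ∧ ¬x3   (idempotence)

x5 ∧ ¬x3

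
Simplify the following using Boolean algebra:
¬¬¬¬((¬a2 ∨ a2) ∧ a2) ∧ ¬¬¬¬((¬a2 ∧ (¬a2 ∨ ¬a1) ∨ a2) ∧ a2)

a2

¬¬¬¬((¬a2 ∨ a2) ∧ a2) ∧ ¬¬¬¬((¬a2 ∧ (¬a2 ∨ ¬a1) ∨ a2) ∧ a2)
= ¬¬¬¬((¬a2 ∨ a2) ∧ a2) ∧ ¬¬¬¬((¬a2 ∨ a2) ∧ a2)   [absorption]
= ¬¬¬¬((¬a2 ∨ a2) ∧ a2)   [idempotence]
= ¬¬¬¬a2   [complement / identity]
= ¬¬a2   [double negation]
= a2   [double negation]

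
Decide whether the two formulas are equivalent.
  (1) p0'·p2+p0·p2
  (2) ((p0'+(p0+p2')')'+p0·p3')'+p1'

No

E1: p0'·p2+p0·p2
    = p2   — distribution
E2: ((p0'+(p0+p2')')'+p0·p3')'+p1'
    = (p0·(p0+p2')+p0·p3')'+p1'   — De Morgan
    = (p0+p0·p3')'+p1'   — absorption
    = p0'+p1'   — absorption
These differ: at p0=0, p1=0, p2=0, p3=1, E1 = 0 but E2 = 1.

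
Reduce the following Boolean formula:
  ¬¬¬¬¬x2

¬x2

¬¬¬¬¬x2
= ¬¬¬x2   [double negation]
= ¬x2   [double negation]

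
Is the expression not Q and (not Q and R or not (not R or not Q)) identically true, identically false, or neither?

neither

not Q and (not Q and R or not (not R or not Q))
= not Q and (not Q and R or R and Q)   — De Morgan
= not Q and R   — distribution
This depends on Q, R, so it is not a constant.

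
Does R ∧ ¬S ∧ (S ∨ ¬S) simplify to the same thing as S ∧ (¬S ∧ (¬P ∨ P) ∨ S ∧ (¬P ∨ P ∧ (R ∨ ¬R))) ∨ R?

No

E1: R ∧ ¬S ∧ (S ∨ ¬S)
    = R ∧ ¬S
E2: S ∧ (¬S ∧ (¬P ∨ P) ∨ S ∧ (¬P ∨ P ∧ (R ∨ ¬R))) ∨ R
    = S ∧ (¬S ∧ (¬P ∨ P) ∨ S ∧ (¬P ∨ P)) ∨ R
    = S ∧ (¬P ∨ P) ∨ R
    = S ∨ R
These differ: at P=0, R=1, S=1, E1 = 0 but E2 = 1.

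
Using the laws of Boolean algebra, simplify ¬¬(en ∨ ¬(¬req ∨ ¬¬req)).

en

¬¬(en ∨ ¬(¬req ∨ ¬¬req))
= en ∨ ¬(¬req ∨ ¬¬req)   (double negation)
= en ∨ req ∧ ¬req   (De Morgan)
= en   (complement / identity)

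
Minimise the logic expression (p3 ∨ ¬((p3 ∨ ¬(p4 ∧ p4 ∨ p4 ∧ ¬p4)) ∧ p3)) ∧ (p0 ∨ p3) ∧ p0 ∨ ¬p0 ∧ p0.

(p3 ∨ ¬((p3 ∨ ¬(p4 ∧ p4 ∨ p4 ∧ ¬p4)) ∧ p3)) ∧ (p0 ∨ p3) ∧ p0 ∨ ¬p0 ∧ p0
= (p3 ∨ ¬((p3 ∨ ¬(p4 ∧ p4 ∨ p4 ∧ ¬p4)) ∧ p3)) ∧ p0 ∨ ¬p0 ∧ p0
= (p3 ∨ ¬((p3 ∨ ¬p4) ∧ p3)) ∧ p0 ∨ ¬p0 ∧ p0
= (p3 ∨ ¬p3) ∧ p0 ∨ ¬p0 ∧ p0
= p0 ∨ ¬p0 ∧ p0
= p0

p0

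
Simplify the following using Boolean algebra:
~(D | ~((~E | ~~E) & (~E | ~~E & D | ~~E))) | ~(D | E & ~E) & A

~(D | ~((~E | ~~E) & (~E | ~~E & D | ~~E))) | ~(D | E & ~E) & A
= ~(D | ~((~E | ~~E) & (~E | ~~E))) | ~(D | E & ~E) & A
= ~(D | ~(~E | ~~E)) | ~(D | E & ~E) & A
= ~(D | E & ~E) | ~(D | E & ~E) & A
= ~(D | E & ~E)
= ~D

~D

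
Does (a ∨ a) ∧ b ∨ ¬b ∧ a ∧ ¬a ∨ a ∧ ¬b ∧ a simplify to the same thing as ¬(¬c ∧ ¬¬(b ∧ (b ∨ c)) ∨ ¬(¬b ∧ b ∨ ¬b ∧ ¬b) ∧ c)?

E1: (a ∨ a) ∧ b ∨ ¬b ∧ a ∧ ¬a ∨ a ∧ ¬b ∧ a
    = (a ∨ a) ∧ b ∨ ¬b ∧ a   — distribution
    = a ∧ b ∨ ¬b ∧ a   — idempotence
    = a   — distribution
E2: ¬(¬c ∧ ¬¬(b ∧ (b ∨ c)) ∨ ¬(¬b ∧ b ∨ ¬b ∧ ¬b) ∧ c)
    = ¬(¬c ∧ ¬¬(b ∧ (b ∨ c)) ∨ ¬¬b ∧ c)   — distribution
    = ¬(¬c ∧ ¬¬b ∨ ¬¬b ∧ c)   — absorption
    = ¬¬¬b   — distribution
    = ¬b   — double negation
These differ: at a=1, b=1, c=0, E1 = 1 but E2 = 0.

No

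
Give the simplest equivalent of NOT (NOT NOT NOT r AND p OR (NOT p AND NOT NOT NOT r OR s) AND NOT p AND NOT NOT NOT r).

NOT (NOT NOT NOT r AND p OR (NOT p AND NOT NOT NOT r OR s) AND NOT p AND NOT NOT NOT r)
= NOT (NOT NOT NOT r AND p OR NOT p AND NOT NOT NOT r)   (absorption)
= NOT NOT NOT NOT r   (distribution)
= NOT NOT r   (double negation)
= r   (double negation)

r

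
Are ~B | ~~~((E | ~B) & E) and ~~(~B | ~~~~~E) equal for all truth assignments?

E1: ~B | ~~~((E | ~B) & E)
    = ~B | ~~~E   (absorption)
    = ~B | ~E   (double negation)
E2: ~~(~B | ~~~~~E)
    = ~~(~B | ~~~E)   (double negation)
    = ~~(~B | ~E)   (double negation)
    = ~B | ~E   (double negation)
Both reduce to ~B | ~E, so they are equivalent.

Yes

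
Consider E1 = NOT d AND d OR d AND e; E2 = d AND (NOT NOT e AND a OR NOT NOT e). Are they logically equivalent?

Yes

E1: NOT d AND d OR d AND e
    = d AND e   — complement / identity
E2: d AND (NOT NOT e AND a OR NOT NOT e)
    = d AND NOT NOT e   — absorption
    = d AND e   — double negation
Both reduce to d AND e, so they are equivalent.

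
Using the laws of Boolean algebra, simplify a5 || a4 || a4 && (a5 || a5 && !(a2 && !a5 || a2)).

a5 || a4 || a4 && (a5 || a5 && !(a2 && !a5 || a2))
= a5 || a4 || a4 && (a5 || a5 && !a2)   [absorption]
= a5 || a4 || a4 && a5   [absorption]
= a5 || a4   [absorption]

a5 || a4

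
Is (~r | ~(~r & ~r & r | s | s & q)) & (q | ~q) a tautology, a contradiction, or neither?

(~r | ~(~r & ~r & r | s | s & q)) & (q | ~q)
= (~r | ~(~r & r | s | s & q)) & (q | ~q)
= (~r | ~(s | s & q)) & (q | ~q)
= ~r | ~(s | s & q)
= ~r | ~s
This depends on r, s, so it is not a constant.

neither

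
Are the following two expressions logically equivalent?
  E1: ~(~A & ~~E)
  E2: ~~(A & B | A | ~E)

Yes

E1: ~(~A & ~~E)
    = A | ~E
E2: ~~(A & B | A | ~E)
    = A & B | A | ~E
    = A | ~E
Both reduce to A | ~E, so they are equivalent.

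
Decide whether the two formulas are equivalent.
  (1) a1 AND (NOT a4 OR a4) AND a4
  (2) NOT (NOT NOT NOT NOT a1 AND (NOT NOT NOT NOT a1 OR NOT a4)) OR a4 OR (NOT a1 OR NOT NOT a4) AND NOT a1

E1: a1 AND (NOT a4 OR a4) AND a4
    = a1 AND a4   — complement / identity
E2: NOT (NOT NOT NOT NOT a1 AND (NOT NOT NOT NOT a1 OR NOT a4)) OR a4 OR (NOT a1 OR NOT NOT a4) AND NOT a1
    = NOT NOT NOT NOT NOT a1 OR a4 OR (NOT a1 OR NOT NOT a4) AND NOT a1   — absorption
    = NOT NOT NOT a1 OR a4 OR (NOT a1 OR NOT NOT a4) AND NOT a1   — double negation
    = NOT a1 OR a4 OR (NOT a1 OR NOT NOT a4) AND NOT a1   — double negation
    = NOT a1 OR a4 OR (NOT a1 OR a4) AND NOT a1   — double negation
    = NOT a1 OR a4   — absorption
These differ: at a1=0, a4=0, E1 = 0 but E2 = 1.

No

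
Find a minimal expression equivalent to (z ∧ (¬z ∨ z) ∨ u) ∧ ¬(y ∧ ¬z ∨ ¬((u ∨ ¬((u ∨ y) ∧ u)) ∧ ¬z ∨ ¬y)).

(z ∧ (¬z ∨ z) ∨ u) ∧ ¬(y ∧ ¬z ∨ ¬((u ∨ ¬((u ∨ y) ∧ u)) ∧ ¬z ∨ ¬y))
= (z ∧ (¬z ∨ z) ∨ u) ∧ ¬(y ∧ ¬z ∨ ¬((u ∨ ¬u) ∧ ¬z ∨ ¬y))
= (z ∧ (¬z ∨ z) ∨ u) ∧ ¬(y ∧ ¬z ∨ ¬(¬z ∨ ¬y))
= (z ∧ (¬z ∨ z) ∨ u) ∧ ¬(y ∧ ¬z ∨ z ∧ y)
= (z ∧ (¬z ∨ z) ∨ u) ∧ ¬y
= (z ∨ u) ∧ ¬y

(z ∨ u) ∧ ¬y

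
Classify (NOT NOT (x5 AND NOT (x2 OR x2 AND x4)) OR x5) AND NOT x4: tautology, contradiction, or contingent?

contingent

(NOT NOT (x5 AND NOT (x2 OR x2 AND x4)) OR x5) AND NOT x4
= (x5 AND NOT (x2 OR x2 AND x4) OR x5) AND NOT x4   — double negation
= (x5 AND NOT x2 OR x5) AND NOT x4   — absorption
= x5 AND NOT x4   — absorption
This depends on x4, x5, so it is not a constant.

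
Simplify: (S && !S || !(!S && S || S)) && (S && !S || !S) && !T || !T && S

(S && !S || !(!S && S || S)) && (S && !S || !S) && !T || !T && S
= (!(!S && S || S) && !S || S && !S) && !T || !T && S
= (!S && !S || S && !S) && !T || !T && S
= !S && !T || !T && S
= !T

!T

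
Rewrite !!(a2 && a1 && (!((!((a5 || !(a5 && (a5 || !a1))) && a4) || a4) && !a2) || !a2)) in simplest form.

!!(a2 && a1 && (!((!((a5 || !(a5 && (a5 || !a1))) && a4) || a4) && !a2) || !a2))
= !!(a2 && a1 && (!((!((a5 || !a5) && a4) || a4) && !a2) || !a2))
= !!(a2 && a1 && (!((!a4 || a4) && !a2) || !a2))
= !!(a2 && a1 && (!!a2 || !a2))
= !!(a2 && a1 && (a2 || !a2))
= !!(a2 && a1)
= a2 && a1

a2 && a1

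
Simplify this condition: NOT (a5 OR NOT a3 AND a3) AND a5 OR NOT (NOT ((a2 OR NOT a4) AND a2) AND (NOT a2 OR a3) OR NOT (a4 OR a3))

NOT (a5 OR NOT a3 AND a3) AND a5 OR NOT (NOT ((a2 OR NOT a4) AND a2) AND (NOT a2 OR a3) OR NOT (a4 OR a3))
= NOT (a5 OR NOT a3 AND a3) AND a5 OR NOT (NOT a2 AND (NOT a2 OR a3) OR NOT (a4 OR a3))   [absorption]
= NOT (a5 OR NOT a3 AND a3) AND a5 OR NOT (NOT a2 OR NOT (a4 OR a3))   [absorption]
= NOT a5 AND a5 OR NOT (NOT a2 OR NOT (a4 OR a3))   [complement / identity]
= NOT (NOT a2 OR NOT (a4 OR a3))   [complement / identity]
= a2 AND (a4 OR a3)   [De Morgan]

a2 AND (a4 OR a3)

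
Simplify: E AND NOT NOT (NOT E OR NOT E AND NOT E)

E AND NOT NOT (NOT E OR NOT E AND NOT E)
= E AND NOT NOT (NOT E OR NOT E)
= E AND (NOT E OR NOT E)
= E AND NOT E
= FALSE

FALSE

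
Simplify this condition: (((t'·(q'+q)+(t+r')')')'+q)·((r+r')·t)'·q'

(((t'·(q'+q)+(t+r')')')'+q)·((r+r')·t)'·q'
= (((t'+(t+r')')')'+q)·((r+r')·t)'·q'   [complement / identity]
= ((t·(t+r'))'+q)·((r+r')·t)'·q'   [De Morgan]
= ((t·(t+r'))'+q)·t'·q'   [complement / identity]
= (t'+q)·t'·q'   [absorption]
= t'·q'   [absorption]

t'·q'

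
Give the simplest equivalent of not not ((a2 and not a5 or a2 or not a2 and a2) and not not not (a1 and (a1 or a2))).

a2 and not a1

not not ((a2 and not a5 or a2 or not a2 and a2) and not not not (a1 and (a1 or a2)))
= not not ((a2 and not a5 or a2) and not not not (a1 and (a1 or a2)))   (complement / identity)
= not not ((a2 and not a5 or a2) and not not not a1)   (absorption)
= not not (a2 and not not not a1)   (absorption)
= not not (a2 and not a1)   (double negation)
= a2 and not a1   (double negation)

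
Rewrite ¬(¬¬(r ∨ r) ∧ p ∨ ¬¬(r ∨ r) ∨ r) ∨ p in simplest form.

¬(¬¬(r ∨ r) ∧ p ∨ ¬¬(r ∨ r) ∨ r) ∨ p
= ¬(¬¬(r ∨ r) ∨ r) ∨ p   [absorption]
= ¬(¬¬r ∨ r) ∨ p   [idempotence]
= ¬(r ∨ r) ∨ p   [double negation]
= ¬r ∨ p   [idempotence]

¬r ∨ p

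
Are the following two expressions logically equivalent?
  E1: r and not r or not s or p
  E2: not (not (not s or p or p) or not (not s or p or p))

Yes

E1: r and not r or not s or p
    = not s or p
E2: not (not (not s or p or p) or not (not s or p or p))
    = (not s or p or p) and (not s or p or p)
    = not s or p or p
    = not s or p
Both reduce to not s or p, so they are equivalent.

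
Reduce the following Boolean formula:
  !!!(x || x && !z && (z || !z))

!x

!!!(x || x && !z && (z || !z))
= !!!(x || x && !z)   [complement / identity]
= !(x || x && !z)   [double negation]
= !x   [absorption]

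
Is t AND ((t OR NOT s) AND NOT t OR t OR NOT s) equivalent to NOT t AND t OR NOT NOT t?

Yes

E1: t AND ((t OR NOT s) AND NOT t OR t OR NOT s)
    = t AND (t OR NOT s)   — absorption
    = t   — absorption
E2: NOT t AND t OR NOT NOT t
    = NOT NOT t   — complement / identity
    = t   — double negation
Both reduce to t, so they are equivalent.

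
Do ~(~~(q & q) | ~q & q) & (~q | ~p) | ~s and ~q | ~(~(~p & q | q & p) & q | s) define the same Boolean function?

E1: ~(~~(q & q) | ~q & q) & (~q | ~p) | ~s
    = ~(q & q | ~q & q) & (~q | ~p) | ~s   — double negation
    = ~q & (~q | ~p) | ~s   — distribution
    = ~q | ~s   — absorption
E2: ~q | ~(~(~p & q | q & p) & q | s)
    = ~q | ~(~q & q | s)   — distribution
    = ~q | ~s   — complement / identity
Both reduce to ~q | ~s, so they are equivalent.

Yes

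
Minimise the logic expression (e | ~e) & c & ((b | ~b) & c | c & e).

c

(e | ~e) & c & ((b | ~b) & c | c & e)
= (e | ~e) & c & (c | c & e)
= c & (c | c & e)
= c & c
= c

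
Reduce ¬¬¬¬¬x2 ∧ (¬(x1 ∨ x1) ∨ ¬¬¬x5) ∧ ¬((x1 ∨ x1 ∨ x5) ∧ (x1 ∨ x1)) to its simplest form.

¬x2 ∧ ¬x1

¬¬¬¬¬x2 ∧ (¬(x1 ∨ x1) ∨ ¬¬¬x5) ∧ ¬((x1 ∨ x1 ∨ x5) ∧ (x1 ∨ x1))
= ¬¬¬¬¬x2 ∧ (¬(x1 ∨ x1) ∨ ¬x5) ∧ ¬((x1 ∨ x1 ∨ x5) ∧ (x1 ∨ x1))   [double negation]
= ¬¬¬¬¬x2 ∧ (¬(x1 ∨ x1) ∨ ¬x5) ∧ ¬(x1 ∨ x1)   [absorption]
= ¬¬¬¬¬x2 ∧ ¬(x1 ∨ x1)   [absorption]
= ¬¬¬¬¬x2 ∧ ¬x1   [idempotence]
= ¬¬¬x2 ∧ ¬x1   [double negation]
= ¬x2 ∧ ¬x1   [double negation]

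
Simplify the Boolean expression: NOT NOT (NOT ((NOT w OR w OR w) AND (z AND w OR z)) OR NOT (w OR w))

NOT z OR NOT w

NOT NOT (NOT ((NOT w OR w OR w) AND (z AND w OR z)) OR NOT (w OR w))
= NOT NOT (NOT ((NOT w OR w) AND (z AND w OR z)) OR NOT (w OR w))   — idempotence
= NOT NOT (NOT (z AND w OR z) OR NOT (w OR w))   — complement / identity
= NOT NOT (NOT z OR NOT (w OR w))   — absorption
= NOT z OR NOT (w OR w)   — double negation
= NOT z OR NOT w   — idempotence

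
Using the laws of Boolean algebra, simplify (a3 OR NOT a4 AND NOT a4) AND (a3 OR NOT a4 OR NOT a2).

(a3 OR NOT a4 AND NOT a4) AND (a3 OR NOT a4 OR NOT a2)
= (a3 OR NOT a4) AND (a3 OR NOT a4 OR NOT a2)   (idempotence)
= a3 OR NOT a4   (absorption)

a3 OR NOT a4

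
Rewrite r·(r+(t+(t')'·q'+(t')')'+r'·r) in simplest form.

r

r·(r+(t+(t')'·q'+(t')')'+r'·r)
= r·(r+(t+(t')'·q'+(t')')')
= r·(r+(t+(t')')')
= r·(r+(t+t)')
= r·(r+t')
= r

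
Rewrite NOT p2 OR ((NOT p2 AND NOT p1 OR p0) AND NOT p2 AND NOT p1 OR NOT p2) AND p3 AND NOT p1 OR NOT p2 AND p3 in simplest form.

NOT p2 OR ((NOT p2 AND NOT p1 OR p0) AND NOT p2 AND NOT p1 OR NOT p2) AND p3 AND NOT p1 OR NOT p2 AND p3
= NOT p2 OR (NOT p2 AND NOT p1 OR NOT p2) AND p3 AND NOT p1 OR NOT p2 AND p3
= NOT p2 OR NOT p2 AND p3 AND NOT p1 OR NOT p2 AND p3
= NOT p2 OR NOT p2 AND p3
= NOT p2

NOT p2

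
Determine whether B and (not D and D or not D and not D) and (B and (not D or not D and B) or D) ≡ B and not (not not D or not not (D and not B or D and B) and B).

E1: B and (not D and D or not D and not D) and (B and (not D or not D and B) or D)
    = B and not D and (B and (not D or not D and B) or D)   [distribution]
    = B and not D and (B and not D or D)   [absorption]
    = B and not D   [absorption]
E2: B and not (not not D or not not (D and not B or D and B) and B)
    = B and not (not not D or not not D and B)   [distribution]
    = B and not not not D   [absorption]
    = B and not D   [double negation]
Both reduce to B and not D, so they are equivalent.

Yes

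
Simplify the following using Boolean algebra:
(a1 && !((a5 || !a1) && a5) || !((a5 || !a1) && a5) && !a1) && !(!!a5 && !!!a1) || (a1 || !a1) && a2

!a5 || a2

(a1 && !((a5 || !a1) && a5) || !((a5 || !a1) && a5) && !a1) && !(!!a5 && !!!a1) || (a1 || !a1) && a2
= (a1 && !((a5 || !a1) && a5) || !((a5 || !a1) && a5) && !a1) && !(!!a5 && !a1) || (a1 || !a1) && a2   (double negation)
= (a1 && !((a5 || !a1) && a5) || !((a5 || !a1) && a5) && !a1) && !(!!a5 && !a1) || a2   (complement / identity)
= !((a5 || !a1) && a5) && !(!!a5 && !a1) || a2   (distribution)
= !((a5 || !a1) && a5) && (!a5 || a1) || a2   (De Morgan)
= !a5 && (!a5 || a1) || a2   (absorption)
= !a5 || a2   (absorption)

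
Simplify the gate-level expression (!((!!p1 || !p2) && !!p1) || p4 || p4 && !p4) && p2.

(!p1 || p4) && p2

(!((!!p1 || !p2) && !!p1) || p4 || p4 && !p4) && p2
= (!((!!p1 || !p2) && !!p1) || p4) && p2
= (!!!p1 || p4) && p2
= (!p1 || p4) && p2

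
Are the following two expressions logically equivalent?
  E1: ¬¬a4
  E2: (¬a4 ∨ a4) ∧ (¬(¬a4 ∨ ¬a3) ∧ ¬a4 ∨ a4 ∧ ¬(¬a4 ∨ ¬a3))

E1: ¬¬a4
    = a4   — double negation
E2: (¬a4 ∨ a4) ∧ (¬(¬a4 ∨ ¬a3) ∧ ¬a4 ∨ a4 ∧ ¬(¬a4 ∨ ¬a3))
    = (¬a4 ∨ a4) ∧ ¬(¬a4 ∨ ¬a3)   — distribution
    = (¬a4 ∨ a4) ∧ a4 ∧ a3   — De Morgan
    = a4 ∧ a3   — complement / identity
These differ: at a3=0, a4=1, E1 = 1 but E2 = 0.

No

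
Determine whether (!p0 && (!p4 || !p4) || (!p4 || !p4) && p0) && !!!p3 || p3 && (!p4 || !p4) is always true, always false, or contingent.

(!p0 && (!p4 || !p4) || (!p4 || !p4) && p0) && !!!p3 || p3 && (!p4 || !p4)
= (!p4 || !p4) && !!!p3 || p3 && (!p4 || !p4)   [distribution]
= (!p4 || !p4) && !p3 || p3 && (!p4 || !p4)   [double negation]
= !p4 || !p4   [distribution]
= !p4   [idempotence]
This depends on p4, so it is not a constant.

contingent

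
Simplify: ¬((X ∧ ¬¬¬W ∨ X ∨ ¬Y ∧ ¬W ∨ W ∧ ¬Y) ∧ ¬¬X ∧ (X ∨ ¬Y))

¬X

¬((X ∧ ¬¬¬W ∨ X ∨ ¬Y ∧ ¬W ∨ W ∧ ¬Y) ∧ ¬¬X ∧ (X ∨ ¬Y))
= ¬((X ∧ ¬¬¬W ∨ X ∨ ¬Y) ∧ ¬¬X ∧ (X ∨ ¬Y))
= ¬((X ∧ ¬¬¬W ∨ X ∨ ¬Y) ∧ X ∧ (X ∨ ¬Y))
= ¬((X ∧ ¬W ∨ X ∨ ¬Y) ∧ X ∧ (X ∨ ¬Y))
= ¬((X ∨ ¬Y) ∧ X ∧ (X ∨ ¬Y))
= ¬((X ∨ ¬Y) ∧ X)
= ¬X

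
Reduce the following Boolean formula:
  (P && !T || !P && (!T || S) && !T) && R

(P && !T || !P && (!T || S) && !T) && R
= (P && !T || !P && !T) && R   — absorption
= !T && R   — distribution

!T && R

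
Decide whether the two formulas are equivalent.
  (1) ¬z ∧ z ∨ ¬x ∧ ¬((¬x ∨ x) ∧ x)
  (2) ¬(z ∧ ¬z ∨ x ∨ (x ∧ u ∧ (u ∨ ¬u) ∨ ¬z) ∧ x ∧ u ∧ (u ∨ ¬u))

Yes

E1: ¬z ∧ z ∨ ¬x ∧ ¬((¬x ∨ x) ∧ x)
    = ¬z ∧ z ∨ ¬x ∧ ¬x
    = ¬z ∧ z ∨ ¬x
    = ¬x
E2: ¬(z ∧ ¬z ∨ x ∨ (x ∧ u ∧ (u ∨ ¬u) ∨ ¬z) ∧ x ∧ u ∧ (u ∨ ¬u))
    = ¬(x ∨ (x ∧ u ∧ (u ∨ ¬u) ∨ ¬z) ∧ x ∧ u ∧ (u ∨ ¬u))
    = ¬(x ∨ x ∧ u ∧ (u ∨ ¬u))
    = ¬(x ∨ x ∧ u)
    = ¬x
Both reduce to ¬x, so they are equivalent.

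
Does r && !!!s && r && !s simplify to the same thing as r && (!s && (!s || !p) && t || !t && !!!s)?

Yes

E1: r && !!!s && r && !s
    = r && !s && r && !s   — double negation
    = r && !s   — idempotence
E2: r && (!s && (!s || !p) && t || !t && !!!s)
    = r && (!s && (!s || !p) && t || !t && !s)   — double negation
    = r && (!s && t || !t && !s)   — absorption
    = r && !s   — distribution
Both reduce to r && !s, so they are equivalent.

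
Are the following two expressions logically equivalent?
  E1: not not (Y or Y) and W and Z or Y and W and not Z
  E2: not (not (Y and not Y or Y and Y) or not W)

Yes

E1: not not (Y or Y) and W and Z or Y and W and not Z
    = not not Y and W and Z or Y and W and not Z
    = Y and W and Z or Y and W and not Z
    = Y and W
E2: not (not (Y and not Y or Y and Y) or not W)
    = not (not Y or not W)
    = Y and W
Both reduce to Y and W, so they are equivalent.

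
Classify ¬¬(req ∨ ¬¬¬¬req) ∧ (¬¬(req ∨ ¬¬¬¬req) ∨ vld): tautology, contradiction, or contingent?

contingent

¬¬(req ∨ ¬¬¬¬req) ∧ (¬¬(req ∨ ¬¬¬¬req) ∨ vld)
= ¬¬(req ∨ ¬¬¬¬req)   (absorption)
= ¬¬(req ∨ ¬¬req)   (double negation)
= ¬¬(req ∨ req)   (double negation)
= req ∨ req   (double negation)
= req   (idempotence)
This depends on req, so it is not a constant.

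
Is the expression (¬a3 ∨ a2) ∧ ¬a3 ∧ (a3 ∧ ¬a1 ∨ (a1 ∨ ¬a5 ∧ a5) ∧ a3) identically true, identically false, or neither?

identically false

(¬a3 ∨ a2) ∧ ¬a3 ∧ (a3 ∧ ¬a1 ∨ (a1 ∨ ¬a5 ∧ a5) ∧ a3)
= (¬a3 ∨ a2) ∧ ¬a3 ∧ (a3 ∧ ¬a1 ∨ a1 ∧ a3)   (complement / identity)
= ¬a3 ∧ (a3 ∧ ¬a1 ∨ a1 ∧ a3)   (absorption)
= ¬a3 ∧ a3   (distribution)
= False   (complement)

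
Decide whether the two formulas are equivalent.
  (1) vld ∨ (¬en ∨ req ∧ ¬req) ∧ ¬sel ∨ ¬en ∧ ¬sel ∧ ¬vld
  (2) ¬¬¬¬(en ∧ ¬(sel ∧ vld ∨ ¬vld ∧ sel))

No

E1: vld ∨ (¬en ∨ req ∧ ¬req) ∧ ¬sel ∨ ¬en ∧ ¬sel ∧ ¬vld
    = vld ∨ ¬en ∧ ¬sel ∨ ¬en ∧ ¬sel ∧ ¬vld   [complement / identity]
    = vld ∨ ¬en ∧ ¬sel   [absorption]
E2: ¬¬¬¬(en ∧ ¬(sel ∧ vld ∨ ¬vld ∧ sel))
    = ¬¬(en ∧ ¬(sel ∧ vld ∨ ¬vld ∧ sel))   [double negation]
    = en ∧ ¬(sel ∧ vld ∨ ¬vld ∧ sel)   [double negation]
    = en ∧ ¬sel   [distribution]
These differ: at en=0, req=0, sel=0, vld=1, E1 = 1 but E2 = 0.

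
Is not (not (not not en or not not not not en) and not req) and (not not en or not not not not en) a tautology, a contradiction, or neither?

neither

not (not (not not en or not not not not en) and not req) and (not not en or not not not not en)
= (not not en or not not not not en or req) and (not not en or not not not not en)
= not not en or not not not not en
= not not en or not not en
= not not en
= en
This depends on en, so it is not a constant.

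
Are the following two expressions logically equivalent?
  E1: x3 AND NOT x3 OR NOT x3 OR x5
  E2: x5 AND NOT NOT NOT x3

E1: x3 AND NOT x3 OR NOT x3 OR x5
    = NOT x3 OR x5
E2: x5 AND NOT NOT NOT x3
    = x5 AND NOT x3
These differ: at x3=0, x5=0, E1 = 1 but E2 = 0.

No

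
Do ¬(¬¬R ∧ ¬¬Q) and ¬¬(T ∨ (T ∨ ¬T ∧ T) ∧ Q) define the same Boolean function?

No

E1: ¬(¬¬R ∧ ¬¬Q)
    = ¬R ∨ ¬Q
E2: ¬¬(T ∨ (T ∨ ¬T ∧ T) ∧ Q)
    = T ∨ (T ∨ ¬T ∧ T) ∧ Q
    = T ∨ T ∧ Q
    = T
These differ: at Q=0, R=0, T=0, E1 = 1 but E2 = 0.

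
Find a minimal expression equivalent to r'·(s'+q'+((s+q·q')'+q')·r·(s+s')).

r'·(s'+q'+((s+q·q')'+q')·r·(s+s'))
= r'·(s'+q'+(s'+q')·r·(s+s'))   [complement / identity]
= r'·(s'+q'+(s'+q')·r)   [complement / identity]
= r'·(s'+q')   [absorption]

r'·(s'+q')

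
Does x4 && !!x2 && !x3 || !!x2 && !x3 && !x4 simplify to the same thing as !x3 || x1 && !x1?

No

E1: x4 && !!x2 && !x3 || !!x2 && !x3 && !x4
    = !!x2 && !x3   (distribution)
    = x2 && !x3   (double negation)
E2: !x3 || x1 && !x1
    = !x3   (complement / identity)
These differ: at x1=0, x2=0, x3=0, x4=0, E1 = 0 but E2 = 1.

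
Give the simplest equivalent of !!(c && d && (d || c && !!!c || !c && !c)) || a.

c && d || a

!!(c && d && (d || c && !!!c || !c && !c)) || a
= !!(c && d && (d || c && !c || !c && !c)) || a   [double negation]
= !!(c && d && (d || !c)) || a   [distribution]
= c && d && (d || !c) || a   [double negation]
= c && d || a   [absorption]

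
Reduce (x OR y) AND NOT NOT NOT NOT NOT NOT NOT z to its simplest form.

(x OR y) AND NOT z

(x OR y) AND NOT NOT NOT NOT NOT NOT NOT z
= (x OR y) AND NOT NOT NOT NOT NOT z   — double negation
= (x OR y) AND NOT NOT NOT z   — double negation
= (x OR y) AND NOT z   — double negation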